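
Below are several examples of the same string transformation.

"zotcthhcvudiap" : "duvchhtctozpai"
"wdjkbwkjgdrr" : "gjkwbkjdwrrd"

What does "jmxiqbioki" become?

In each case the input is transformed by: reverse the string, then move the first 3 characters to the end (rotate left by 3).
Working it through for "jmxiqbioki": intermediate "ikoibqixmj", final "ibqixmjiko".

ibqixmjiko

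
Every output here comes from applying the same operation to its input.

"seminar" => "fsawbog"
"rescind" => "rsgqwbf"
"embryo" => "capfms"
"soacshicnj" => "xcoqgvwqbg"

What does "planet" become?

hzobsd

Looking at the pairs, the operation is to shift every letter 12 places backward in the alphabet (wrapping around), then swap the first and last characters.
"planet" → "dzobsh" → "hzobsd".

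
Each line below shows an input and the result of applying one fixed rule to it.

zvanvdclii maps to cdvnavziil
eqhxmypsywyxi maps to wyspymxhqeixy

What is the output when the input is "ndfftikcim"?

The pattern: reverse the string, then move the first 3 characters to the end (rotate left by 3).
"ndfftikcim" → "kitffdnmic".

kitffdnmic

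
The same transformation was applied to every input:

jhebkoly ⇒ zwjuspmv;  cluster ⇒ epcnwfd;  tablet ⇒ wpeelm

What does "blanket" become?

What's happening: move the last 3 characters to the front (rotate right by 3), then shift every letter 11 places forward in the alphabet (wrapping around).
Starting from "blanket": after the first operation, "ketblan"; after the second, "vpemwly".

vpemwly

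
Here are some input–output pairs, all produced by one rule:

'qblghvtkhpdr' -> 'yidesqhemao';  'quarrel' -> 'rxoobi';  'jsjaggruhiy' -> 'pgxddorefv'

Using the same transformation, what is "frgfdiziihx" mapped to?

Looking at the pairs, the operation is to shift every letter 3 places backward in the alphabet (wrapping around), then delete the first character.
For "frgfdiziihx", step one produces "codcafwffeu"; step two turns that into "odcafwffeu".

odcafwffeu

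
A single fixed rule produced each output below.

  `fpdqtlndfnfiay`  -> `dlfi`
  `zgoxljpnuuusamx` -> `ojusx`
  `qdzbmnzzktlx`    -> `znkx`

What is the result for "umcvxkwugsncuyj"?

ckgcj

The transformation: keep one character in every 3, starting at position 3 (positions 3rd, 6th, 9th, ...).
For "umcvxkwugsncuyj" the result is "ckgcj".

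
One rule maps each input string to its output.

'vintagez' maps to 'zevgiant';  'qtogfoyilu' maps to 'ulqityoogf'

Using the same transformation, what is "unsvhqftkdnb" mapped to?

bnudnkstvfhq

The transformation: move the last character to the front, then take characters alternately from the front and the back (1st, last, 2nd, 2nd-last, ...).
On "unsvhqftkdnb": the first step gives "bunsvhqftkdn", and the second then gives "bnudnkstvfhq".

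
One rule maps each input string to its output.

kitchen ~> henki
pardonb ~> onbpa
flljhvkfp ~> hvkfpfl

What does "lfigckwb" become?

Each output is the input with this applied: move the first 2 characters to the end (rotate left by 2), then delete the first 2 characters.
For "lfigckwb", step one produces "igckwblf"; step two turns that into "ckwblf".
(Check on "flljhvkfp": → "ljhvkfpfl" → "hvkfpfl" ✓)

ckwblf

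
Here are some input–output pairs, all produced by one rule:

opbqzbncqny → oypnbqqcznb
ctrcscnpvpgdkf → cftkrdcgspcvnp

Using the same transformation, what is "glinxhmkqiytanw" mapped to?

Looking at the pairs, the operation is to take characters alternately from the front and the back (1st, last, 2nd, 2nd-last, ...).
On "glinxhmkqiytanw" that produces "gwlniantxyhimqk".

gwlniantxyhimqk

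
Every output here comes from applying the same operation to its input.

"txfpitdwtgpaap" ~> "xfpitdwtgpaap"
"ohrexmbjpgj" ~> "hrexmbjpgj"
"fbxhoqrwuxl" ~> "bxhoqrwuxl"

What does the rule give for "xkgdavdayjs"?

kgdavdayjs

The pattern: delete the first character.
For "xkgdavdayjs" the result is "kgdavdayjs".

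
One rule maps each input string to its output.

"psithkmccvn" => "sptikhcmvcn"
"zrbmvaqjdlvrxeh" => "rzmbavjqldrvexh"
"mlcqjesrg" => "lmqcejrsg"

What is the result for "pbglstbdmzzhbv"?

The rule is to swap each adjacent pair of characters (1↔2, 3↔4, ...).
Applying that to "pbglstbdmzzhbv" gives "bplgtsdbzmhzvb".

bplgtsdbzmhzvb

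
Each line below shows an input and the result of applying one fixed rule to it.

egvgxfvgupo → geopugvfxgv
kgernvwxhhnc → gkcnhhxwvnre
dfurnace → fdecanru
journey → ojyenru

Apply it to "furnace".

In each case the input is transformed by: reverse the string, then move the last 2 characters to the front (rotate right by 2).
For "furnace" the result is "ufecanr".

ufecanr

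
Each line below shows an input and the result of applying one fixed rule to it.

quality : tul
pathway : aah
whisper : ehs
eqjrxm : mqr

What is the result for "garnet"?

tan

Rule — keep every other character starting from the second (positions 2nd, 4th, 6th, ...), then move the last character to the front.
For "garnet", step one produces "ant"; step two turns that into "tan".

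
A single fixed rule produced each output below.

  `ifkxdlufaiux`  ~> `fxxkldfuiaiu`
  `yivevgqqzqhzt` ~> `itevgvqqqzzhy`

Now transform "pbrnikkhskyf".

The transformation: swap the first and last characters, then swap each adjacent pair of characters (1↔2, 3↔4, ...).
On "pbrnikkhskyf": the first step gives "fbrnikkhskyp", and the second then gives "bfnrkihkkspy".

bfnrkihkkspy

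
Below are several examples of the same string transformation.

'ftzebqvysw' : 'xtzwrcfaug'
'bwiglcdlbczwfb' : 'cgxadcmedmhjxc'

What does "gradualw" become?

Each output is the input with this applied: reverse the string, then shift every letter 1 place forward in the alphabet (wrapping around).
On "gradualw": the first step gives "wlaudarg", and the second then gives "xmbvebsh".

xmbvebsh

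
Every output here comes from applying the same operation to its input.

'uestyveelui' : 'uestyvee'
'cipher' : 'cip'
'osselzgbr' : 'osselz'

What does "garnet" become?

gar

What's happening: delete the last 3 characters.
"garnet" → "gar".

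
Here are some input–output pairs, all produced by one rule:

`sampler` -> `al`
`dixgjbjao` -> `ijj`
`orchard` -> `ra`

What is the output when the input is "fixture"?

Looking at the pairs, the operation is to take characters alternately from the front and the back (1st, last, 2nd, 2nd-last, ...), then keep one character in every 3, starting at position 3 (positions 3rd, 6th, 9th, ...).
"fixture" → "feirxut" → "iu".

iu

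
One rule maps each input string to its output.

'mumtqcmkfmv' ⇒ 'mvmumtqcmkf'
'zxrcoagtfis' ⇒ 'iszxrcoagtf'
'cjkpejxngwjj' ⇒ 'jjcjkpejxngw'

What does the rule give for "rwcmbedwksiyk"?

Rule — move the last 2 characters to the front (rotate right by 2).
So "rwcmbedwksiyk" becomes "ykrwcmbedwksi".

ykrwcmbedwksi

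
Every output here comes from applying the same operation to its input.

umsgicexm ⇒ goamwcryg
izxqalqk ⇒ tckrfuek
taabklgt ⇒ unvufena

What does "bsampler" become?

mvgufjly

In each case the input is transformed by: swap each adjacent pair of characters (1↔2, 3↔4, ...), then shift every letter 6 places backward in the alphabet (wrapping around).
Applying both steps to "bsampler": "sbmalpre", then "mvgufjly".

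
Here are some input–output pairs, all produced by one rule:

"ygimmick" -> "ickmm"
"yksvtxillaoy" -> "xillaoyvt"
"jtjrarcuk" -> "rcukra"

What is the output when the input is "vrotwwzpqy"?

In each case the input is transformed by: delete the first 3 characters, then move the first 2 characters to the end (rotate left by 2).
Applying both steps to "vrotwwzpqy": "twwzpqy", then "wzpqytw".

wzpqytw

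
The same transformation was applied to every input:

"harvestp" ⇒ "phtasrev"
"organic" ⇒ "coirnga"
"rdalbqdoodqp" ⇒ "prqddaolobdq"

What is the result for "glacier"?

Rule — reverse the string, then take characters alternately from the front and the back (1st, last, 2nd, 2nd-last, ...).
"glacier" → "reicalg" → "rgeliac".
(Check on "rdalbqdoodqp": → "pqdoodqbladr" → "prqddaolobdq" ✓)

rgeliac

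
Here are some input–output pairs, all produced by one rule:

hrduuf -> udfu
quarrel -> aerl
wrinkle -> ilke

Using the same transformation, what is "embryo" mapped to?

rboy

In each case the input is transformed by: swap each adjacent pair of characters (1↔2, 3↔4, ...), then keep only the last 4 characters.
On "embryo": the first step gives "merboy", and the second then gives "rboy".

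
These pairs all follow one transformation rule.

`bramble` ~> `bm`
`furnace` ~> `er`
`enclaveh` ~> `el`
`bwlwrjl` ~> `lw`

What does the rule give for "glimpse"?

The transformation: sort the characters into alphabetical order, then keep one character in every 3, starting at position 3 (positions 3rd, 6th, 9th, ...).
So "glimpse" becomes "ip".

ip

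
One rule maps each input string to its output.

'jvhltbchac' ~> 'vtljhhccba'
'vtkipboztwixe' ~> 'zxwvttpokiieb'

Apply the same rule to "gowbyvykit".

yywvtokigb

What's happening: sort the characters into reverse alphabetical order.
For "gowbyvykit" the result is "yywvtokigb".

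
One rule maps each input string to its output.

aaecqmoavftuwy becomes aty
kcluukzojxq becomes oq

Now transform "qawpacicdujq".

In each case the input is transformed by: keep one character in every 3, starting at position 2 (positions 2nd, 5th, 8th, ...), then delete the first 2 characters.
On "qawpacicdujq" that produces "cj".

cj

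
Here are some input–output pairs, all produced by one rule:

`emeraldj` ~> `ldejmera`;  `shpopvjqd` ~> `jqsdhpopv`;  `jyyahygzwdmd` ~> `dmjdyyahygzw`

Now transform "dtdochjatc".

atdctdochj

In each case the input is transformed by: swap the first and last characters, then move the last 3 characters to the front (rotate right by 3).
Working it through for "dtdochjatc": intermediate "ctdochjatd", final "atdctdochj".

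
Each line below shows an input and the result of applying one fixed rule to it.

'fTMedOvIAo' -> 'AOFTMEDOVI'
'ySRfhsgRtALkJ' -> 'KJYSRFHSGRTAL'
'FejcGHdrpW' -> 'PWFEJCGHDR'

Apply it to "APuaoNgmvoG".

The rule is to move the last 2 characters to the front (rotate right by 2), then convert every letter to uppercase.
"APuaoNgmvoG" → "oGAPuaoNgmv" → "OGAPUAONGMV".

OGAPUAONGMV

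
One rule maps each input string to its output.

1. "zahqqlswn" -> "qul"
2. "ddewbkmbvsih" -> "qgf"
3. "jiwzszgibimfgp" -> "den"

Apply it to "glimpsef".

In each case the input is transformed by: shift every letter 2 places backward in the alphabet (wrapping around), then keep only the last 3 characters.
Starting from "glimpsef": after the first operation, "ejgknqcd"; after the second, "qcd".

qcd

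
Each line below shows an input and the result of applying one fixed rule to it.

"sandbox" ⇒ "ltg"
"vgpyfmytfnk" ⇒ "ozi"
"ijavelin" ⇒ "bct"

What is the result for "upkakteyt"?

nid

In each case the input is transformed by: shift every letter 7 places backward in the alphabet (wrapping around), then keep only the first 3 characters.
"upkakteyt" → "nidtdmxrm" → "nid".
(Check on "ijavelin": → "bctoxebg" → "bct" ✓)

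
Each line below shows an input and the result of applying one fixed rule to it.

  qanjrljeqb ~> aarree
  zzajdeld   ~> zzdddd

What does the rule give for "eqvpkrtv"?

What's happening: keep one character in every 3, starting at position 2 (positions 2nd, 5th, 8th, ...), then double every character.
For "eqvpkrtv" the result is "qqkkvv".
(Check on "qanjrljeqb": → "are" → "aarree" ✓)

qqkkvv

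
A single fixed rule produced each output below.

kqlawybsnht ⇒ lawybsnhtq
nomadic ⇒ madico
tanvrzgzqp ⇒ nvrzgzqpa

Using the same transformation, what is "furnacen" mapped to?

Each output is the input with this applied: delete the first character, then move the first character to the end.
Working it through for "furnacen": intermediate "urnacen", final "rnacenu".
(Check on "nomadic": → "omadic" → "madico" ✓)

rnacenu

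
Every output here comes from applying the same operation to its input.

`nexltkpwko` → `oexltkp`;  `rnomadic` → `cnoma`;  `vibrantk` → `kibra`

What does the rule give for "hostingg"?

Rule — swap the first and last characters, then delete the last 3 characters.
For "hostingg", step one produces "gostingh"; step two turns that into "gosti".

gosti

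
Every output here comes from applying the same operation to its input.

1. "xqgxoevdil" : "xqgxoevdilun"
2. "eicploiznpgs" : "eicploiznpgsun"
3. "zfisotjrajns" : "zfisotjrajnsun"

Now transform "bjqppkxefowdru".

bjqppkxefowdruun

What's happening: append "un".
"bjqppkxefowdru" → "bjqppkxefowdruun".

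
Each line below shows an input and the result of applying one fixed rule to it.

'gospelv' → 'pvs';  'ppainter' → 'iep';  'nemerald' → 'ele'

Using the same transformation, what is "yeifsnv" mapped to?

Each output is the input with this applied: move the first 3 characters to the end (rotate left by 3), then keep one character in every 3, starting at position 1 (positions 1st, 4th, 7th, ...).
"yeifsnv" → "fvi".

fvi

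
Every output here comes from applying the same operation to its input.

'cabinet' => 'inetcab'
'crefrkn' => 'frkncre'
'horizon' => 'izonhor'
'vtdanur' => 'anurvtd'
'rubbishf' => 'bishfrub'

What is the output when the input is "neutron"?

The transformation: move the first 3 characters to the end (rotate left by 3).
Doing the same to "neutron": "tronneu".

tronneu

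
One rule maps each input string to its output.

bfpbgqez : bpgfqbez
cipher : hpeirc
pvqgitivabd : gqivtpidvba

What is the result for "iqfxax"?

The pattern: move the first 3 characters to the end (rotate left by 3), then take characters alternately from the front and the back (1st, last, 2nd, 2nd-last, ...).
"iqfxax" → "xaxiqf" → "xfaqxi".

xfaqxi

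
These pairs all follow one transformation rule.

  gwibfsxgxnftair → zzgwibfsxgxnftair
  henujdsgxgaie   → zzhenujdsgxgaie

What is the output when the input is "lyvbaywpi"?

The rule is to prepend "zz".
Doing the same to "lyvbaywpi": "zzlyvbaywpi".

zzlyvbaywpi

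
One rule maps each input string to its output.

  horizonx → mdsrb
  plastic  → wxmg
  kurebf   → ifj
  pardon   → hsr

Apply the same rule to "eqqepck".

itgo

What's happening: delete the first 3 characters, then shift every letter 4 places forward in the alphabet (wrapping around).
On "eqqepck": the first step gives "epck", and the second then gives "itgo".
(Check on "horizonx": → "izonx" → "mdsrb" ✓)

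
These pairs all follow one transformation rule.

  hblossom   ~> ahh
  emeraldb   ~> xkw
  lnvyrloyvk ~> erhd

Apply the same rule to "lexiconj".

In each case the input is transformed by: keep one character in every 3, starting at position 1 (positions 1st, 4th, 7th, ...), then shift every letter 7 places backward in the alphabet (wrapping around).
Working it through for "lexiconj": intermediate "lin", final "ebg".

ebg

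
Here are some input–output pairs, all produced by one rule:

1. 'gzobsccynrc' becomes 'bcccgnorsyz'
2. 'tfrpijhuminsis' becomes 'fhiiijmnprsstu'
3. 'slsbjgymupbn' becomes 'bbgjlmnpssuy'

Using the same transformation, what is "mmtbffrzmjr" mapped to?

Looking at the pairs, the operation is to sort the characters into alphabetical order.
"mmtbffrzmjr" → "bffjmmmrrtz".

bffjmmmrrtz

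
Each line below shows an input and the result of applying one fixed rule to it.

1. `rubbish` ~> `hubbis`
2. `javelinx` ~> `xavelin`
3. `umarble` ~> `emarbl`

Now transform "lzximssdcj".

Rule — delete the first character, then move the last character to the front.
Working it through for "lzximssdcj": intermediate "zximssdcj", final "jzximssdc".
(Check on "rubbish": → "ubbish" → "hubbis" ✓)

jzximssdc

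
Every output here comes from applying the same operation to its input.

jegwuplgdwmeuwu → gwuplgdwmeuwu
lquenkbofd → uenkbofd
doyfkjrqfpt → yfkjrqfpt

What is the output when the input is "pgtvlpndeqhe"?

tvlpndeqhe

The rule is to delete the first 2 characters.
For "pgtvlpndeqhe" the result is "tvlpndeqhe".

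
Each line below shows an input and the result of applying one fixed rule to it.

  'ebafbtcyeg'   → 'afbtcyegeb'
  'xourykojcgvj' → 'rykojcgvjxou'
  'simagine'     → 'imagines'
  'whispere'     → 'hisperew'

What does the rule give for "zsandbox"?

sandboxz

The rule is to swap the front and back halves of the string, then move the last 3 characters to the front (rotate right by 3).
Working it through for "zsandbox": intermediate "dboxzsan", final "sandboxz".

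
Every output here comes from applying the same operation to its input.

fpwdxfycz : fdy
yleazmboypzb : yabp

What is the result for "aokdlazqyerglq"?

adzel

What's happening: keep one character in every 3, starting at position 1 (positions 1st, 4th, 7th, ...).
So "aokdlazqyerglq" becomes "adzel".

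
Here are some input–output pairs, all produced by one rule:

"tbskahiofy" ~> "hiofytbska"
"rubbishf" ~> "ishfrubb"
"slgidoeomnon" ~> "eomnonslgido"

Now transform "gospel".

Rule — swap the front and back halves of the string.
Applying that to "gospel" gives "pelgos".

pelgos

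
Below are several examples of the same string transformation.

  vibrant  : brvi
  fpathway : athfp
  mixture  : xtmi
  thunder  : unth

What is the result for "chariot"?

The rule is to delete the last 3 characters, then move the first 2 characters to the end (rotate left by 2).
Doing the same to "chariot": "arch".
(Check on "vibrant": → "vibr" → "brvi" ✓)

arch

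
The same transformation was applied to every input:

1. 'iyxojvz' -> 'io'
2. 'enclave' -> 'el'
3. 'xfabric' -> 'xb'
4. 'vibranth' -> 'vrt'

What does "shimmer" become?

Each output is the input with this applied: move the last character to the front, then keep one character in every 3, starting at position 2 (positions 2nd, 5th, 8th, ...).
"shimmer" → "rshimme" → "sm".

sm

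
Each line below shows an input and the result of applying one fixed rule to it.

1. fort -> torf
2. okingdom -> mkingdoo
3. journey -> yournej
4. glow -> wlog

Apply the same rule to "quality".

yualitq

The transformation: swap the first and last characters.
So "quality" becomes "yualitq".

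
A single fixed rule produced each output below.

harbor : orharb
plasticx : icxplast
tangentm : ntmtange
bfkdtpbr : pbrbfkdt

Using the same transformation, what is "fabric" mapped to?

The rule is to swap the front and back halves of the string, then move the first character to the end.
For "fabric" the result is "icfabr".

icfabr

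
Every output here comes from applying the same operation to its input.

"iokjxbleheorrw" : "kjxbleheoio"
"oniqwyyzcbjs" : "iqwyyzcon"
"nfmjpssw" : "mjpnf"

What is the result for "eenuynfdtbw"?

nuynfdee

Looking at the pairs, the operation is to delete the last 3 characters, then move the first 2 characters to the end (rotate left by 2).
For "eenuynfdtbw" the result is "nuynfdee".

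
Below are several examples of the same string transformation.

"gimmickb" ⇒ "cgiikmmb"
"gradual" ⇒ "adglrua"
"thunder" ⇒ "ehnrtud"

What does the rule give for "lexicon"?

Rule — sort the characters into alphabetical order, then move the first character to the end.
For "lexicon", step one produces "ceilnox"; step two turns that into "eilnoxc".
(Check on "thunder": → "dehnrtu" → "ehnrtud" ✓)

eilnoxc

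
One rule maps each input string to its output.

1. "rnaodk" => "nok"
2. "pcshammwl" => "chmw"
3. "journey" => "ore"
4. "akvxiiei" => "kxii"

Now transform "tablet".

alt

The pattern: keep every other character starting from the second (positions 2nd, 4th, 6th, ...).
"tablet" → "alt".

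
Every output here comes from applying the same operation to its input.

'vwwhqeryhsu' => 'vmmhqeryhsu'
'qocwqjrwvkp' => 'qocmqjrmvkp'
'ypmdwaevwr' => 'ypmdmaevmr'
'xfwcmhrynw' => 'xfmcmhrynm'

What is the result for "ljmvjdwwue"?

ljmvjdmmue

What's happening: replace every "w" with "m".
For "ljmvjdwwue" the result is "ljmvjdmmue".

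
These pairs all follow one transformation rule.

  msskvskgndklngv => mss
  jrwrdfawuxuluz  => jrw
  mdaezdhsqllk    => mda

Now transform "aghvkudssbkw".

agh

Rule — keep only the first 3 characters.
On "aghvkudssbkw" that produces "agh".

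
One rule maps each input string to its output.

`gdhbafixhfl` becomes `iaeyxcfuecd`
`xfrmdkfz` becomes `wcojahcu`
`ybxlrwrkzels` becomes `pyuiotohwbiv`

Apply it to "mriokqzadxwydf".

The pattern: shift every letter 3 places backward in the alphabet (wrapping around), then swap the first and last characters.
For "mriokqzadxwydf", step one produces "joflhnwxautvac"; step two turns that into "coflhnwxautvaj".

coflhnwxautvaj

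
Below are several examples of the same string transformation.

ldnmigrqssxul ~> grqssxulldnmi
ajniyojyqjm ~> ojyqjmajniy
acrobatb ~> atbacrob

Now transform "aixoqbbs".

The rule is to move the first 2 characters to the end (rotate left by 2), then move the first 3 characters to the end (rotate left by 3).
For "aixoqbbs" the result is "bbsaixoq".

bbsaixoq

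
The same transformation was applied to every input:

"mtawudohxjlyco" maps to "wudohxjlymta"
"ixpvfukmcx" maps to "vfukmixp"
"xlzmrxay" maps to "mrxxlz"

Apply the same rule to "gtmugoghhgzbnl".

In each case the input is transformed by: delete the last 2 characters, then move the first 3 characters to the end (rotate left by 3).
Starting from "gtmugoghhgzbnl": after the first operation, "gtmugoghhgzb"; after the second, "ugoghhgzbgtm".

ugoghhgzbgtm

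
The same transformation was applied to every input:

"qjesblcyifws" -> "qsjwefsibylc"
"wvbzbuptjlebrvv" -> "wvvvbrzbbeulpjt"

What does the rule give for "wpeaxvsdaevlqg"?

wgpqelavxevasd

Looking at the pairs, the operation is to take characters alternately from the front and the back (1st, last, 2nd, 2nd-last, ...).
Doing the same to "wpeaxvsdaevlqg": "wgpqelavxevasd".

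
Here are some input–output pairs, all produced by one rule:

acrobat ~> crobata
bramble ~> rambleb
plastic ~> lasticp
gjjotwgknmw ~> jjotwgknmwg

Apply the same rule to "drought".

roughtd

The rule is to move the first character to the end.
So "drought" becomes "roughtd".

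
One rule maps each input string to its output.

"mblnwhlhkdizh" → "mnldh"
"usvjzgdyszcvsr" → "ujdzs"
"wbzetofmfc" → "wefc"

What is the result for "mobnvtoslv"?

The rule is to keep one character in every 3, starting at position 1 (positions 1st, 4th, 7th, ...).
So "mobnvtoslv" becomes "mnov".

mnov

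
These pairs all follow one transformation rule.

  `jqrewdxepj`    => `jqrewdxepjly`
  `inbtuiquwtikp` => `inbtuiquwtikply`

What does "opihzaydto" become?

The rule is to append "ly".
So "opihzaydto" becomes "opihzaydtoly".

opihzaydtoly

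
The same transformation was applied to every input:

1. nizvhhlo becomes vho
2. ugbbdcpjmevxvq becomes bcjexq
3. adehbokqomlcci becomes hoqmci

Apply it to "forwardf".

What's happening: keep every other character starting from the second (positions 2nd, 4th, 6th, ...), then delete the first character.
Working it through for "forwardf": intermediate "owrf", final "wrf".

wrf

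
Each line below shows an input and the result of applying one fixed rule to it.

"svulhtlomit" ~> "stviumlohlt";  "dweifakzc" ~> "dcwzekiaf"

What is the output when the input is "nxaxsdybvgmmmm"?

What's happening: take characters alternately from the front and the back (1st, last, 2nd, 2nd-last, ...).
For "nxaxsdybvgmmmm" the result is "nmxmamxmsgdvyb".

nmxmamxmsgdvyb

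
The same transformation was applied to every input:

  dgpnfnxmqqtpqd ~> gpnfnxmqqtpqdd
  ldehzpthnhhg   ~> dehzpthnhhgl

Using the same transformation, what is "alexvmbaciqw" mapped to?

The pattern: move the first character to the end.
On "alexvmbaciqw" that produces "lexvmbaciqwa".

lexvmbaciqwa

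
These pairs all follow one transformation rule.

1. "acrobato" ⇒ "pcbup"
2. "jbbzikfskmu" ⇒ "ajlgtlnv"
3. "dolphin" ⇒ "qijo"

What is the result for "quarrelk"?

ssfml

What's happening: delete the first 3 characters, then shift every letter 1 place forward in the alphabet (wrapping around).
On "quarrelk": the first step gives "rrelk", and the second then gives "ssfml".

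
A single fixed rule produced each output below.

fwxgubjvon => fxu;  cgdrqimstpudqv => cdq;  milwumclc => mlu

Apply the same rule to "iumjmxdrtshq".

Looking at the pairs, the operation is to keep every other character starting from the first (positions 1st, 3rd, 5th, ...), then keep only the first 3 characters.
Applying both steps to "iumjmxdrtshq": "immdth", then "imm".

imm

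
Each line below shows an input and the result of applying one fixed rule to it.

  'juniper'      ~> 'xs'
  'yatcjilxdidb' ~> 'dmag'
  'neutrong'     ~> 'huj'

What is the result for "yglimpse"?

jph

The transformation: shift every letter 3 places forward in the alphabet (wrapping around), then keep one character in every 3, starting at position 2 (positions 2nd, 5th, 8th, ...).
On "yglimpse": the first step gives "bjolpsvh", and the second then gives "jph".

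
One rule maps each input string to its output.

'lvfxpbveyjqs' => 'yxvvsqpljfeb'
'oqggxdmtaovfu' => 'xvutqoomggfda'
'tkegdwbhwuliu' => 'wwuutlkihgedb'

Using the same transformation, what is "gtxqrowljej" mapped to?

xwtrqoljjge

Looking at the pairs, the operation is to sort the characters into reverse alphabetical order.
For "gtxqrowljej" the result is "xwtrqoljjge".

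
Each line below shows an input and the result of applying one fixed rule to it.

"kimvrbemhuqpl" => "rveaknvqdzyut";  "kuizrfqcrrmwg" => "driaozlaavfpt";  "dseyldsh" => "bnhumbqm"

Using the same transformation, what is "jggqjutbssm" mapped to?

ppzsdckbbvs

What's happening: shift every letter 9 places forward in the alphabet (wrapping around), then move the first character to the end.
For "jggqjutbssm", step one produces "sppzsdckbbv"; step two turns that into "ppzsdckbbvs".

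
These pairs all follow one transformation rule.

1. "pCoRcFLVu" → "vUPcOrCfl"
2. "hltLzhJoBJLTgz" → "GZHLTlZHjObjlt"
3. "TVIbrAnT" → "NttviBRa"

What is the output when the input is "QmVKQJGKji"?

JIqMvkqjgk

Looking at the pairs, the operation is to flip the case of every letter, then move the last 2 characters to the front (rotate right by 2).
"QmVKQJGKji" → "JIqMvkqjgk".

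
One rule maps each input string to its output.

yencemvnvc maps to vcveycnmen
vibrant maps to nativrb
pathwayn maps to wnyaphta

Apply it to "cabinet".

entacib

In each case the input is transformed by: swap each adjacent pair of characters (1↔2, 3↔4, ...), then move the last 3 characters to the front (rotate right by 3).
On "cabinet": the first step gives "acibent", and the second then gives "entacib".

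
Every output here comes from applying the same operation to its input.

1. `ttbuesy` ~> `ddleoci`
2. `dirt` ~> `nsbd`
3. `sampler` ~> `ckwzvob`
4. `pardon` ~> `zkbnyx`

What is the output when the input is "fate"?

Looking at the pairs, the operation is to shift every letter 10 places forward in the alphabet (wrapping around).
"fate" → "pkdo".

pkdo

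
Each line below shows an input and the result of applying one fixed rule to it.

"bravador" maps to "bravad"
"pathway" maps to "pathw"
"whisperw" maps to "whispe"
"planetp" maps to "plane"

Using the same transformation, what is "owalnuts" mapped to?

What's happening: delete the last 2 characters.
On "owalnuts" that produces "owalnu".

owalnu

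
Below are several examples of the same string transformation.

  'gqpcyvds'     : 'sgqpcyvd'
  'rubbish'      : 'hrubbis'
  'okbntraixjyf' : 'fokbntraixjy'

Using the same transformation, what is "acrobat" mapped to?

tacroba

Looking at the pairs, the operation is to move the last character to the front.
So "acrobat" becomes "tacroba".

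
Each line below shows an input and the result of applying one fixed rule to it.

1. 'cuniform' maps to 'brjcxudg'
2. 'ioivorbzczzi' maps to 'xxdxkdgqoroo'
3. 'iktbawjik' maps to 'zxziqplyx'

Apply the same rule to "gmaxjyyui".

xvbpmynnj

The rule is to shift every letter 11 places backward in the alphabet (wrapping around), then move the last character to the front.
Doing the same to "gmaxjyyui": "xvbpmynnj".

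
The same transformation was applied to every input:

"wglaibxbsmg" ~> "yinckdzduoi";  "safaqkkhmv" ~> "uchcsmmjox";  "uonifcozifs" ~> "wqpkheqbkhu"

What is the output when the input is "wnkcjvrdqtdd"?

ypmelxtfsvff

The transformation: shift every letter 2 places forward in the alphabet (wrapping around).
On "wnkcjvrdqtdd" that produces "ypmelxtfsvff".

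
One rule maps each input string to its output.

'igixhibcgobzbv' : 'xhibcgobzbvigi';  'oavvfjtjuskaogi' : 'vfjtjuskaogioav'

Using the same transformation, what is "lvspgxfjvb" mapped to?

pgxfjvblvs

The rule is to move the first 3 characters to the end (rotate left by 3).
For "lvspgxfjvb" the result is "pgxfjvblvs".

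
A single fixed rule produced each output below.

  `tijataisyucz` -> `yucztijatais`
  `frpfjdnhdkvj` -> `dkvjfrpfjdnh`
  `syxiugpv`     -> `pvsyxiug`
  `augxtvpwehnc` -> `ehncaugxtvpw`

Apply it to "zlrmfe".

The rule is to swap the front and back halves of the string, then move the first 2 characters to the end (rotate left by 2).
Applying both steps to "zlrmfe": "mfezlr", then "ezlrmf".

ezlrmf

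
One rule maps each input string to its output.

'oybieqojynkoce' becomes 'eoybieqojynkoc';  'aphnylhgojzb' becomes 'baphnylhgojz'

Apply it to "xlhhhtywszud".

Looking at the pairs, the operation is to move the last character to the front.
So "xlhhhtywszud" becomes "dxlhhhtywszu".

dxlhhhtywszu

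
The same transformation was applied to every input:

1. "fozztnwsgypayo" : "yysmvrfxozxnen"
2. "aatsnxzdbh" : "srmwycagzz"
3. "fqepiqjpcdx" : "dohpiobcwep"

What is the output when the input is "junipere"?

mhodqdit

Looking at the pairs, the operation is to move the first 2 characters to the end (rotate left by 2), then shift every letter 1 place backward in the alphabet (wrapping around).
Working it through for "junipere": intermediate "nipereju", final "mhodqdit".
(Check on "aatsnxzdbh": → "tsnxzdbhaa" → "srmwycagzz" ✓)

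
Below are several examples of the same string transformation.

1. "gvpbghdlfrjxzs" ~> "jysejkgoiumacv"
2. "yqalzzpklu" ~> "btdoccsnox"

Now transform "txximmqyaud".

What's happening: shift every letter 3 places forward in the alphabet (wrapping around).
Applying that to "txximmqyaud" gives "waalpptbdxg".

waalpptbdxg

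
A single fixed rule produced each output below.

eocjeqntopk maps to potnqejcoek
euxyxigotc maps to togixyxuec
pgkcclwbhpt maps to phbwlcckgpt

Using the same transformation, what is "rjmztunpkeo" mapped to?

ekpnutzmjro

Each output is the input with this applied: move the last character to the front, then reverse the string.
Working it through for "rjmztunpkeo": intermediate "orjmztunpke", final "ekpnutzmjro".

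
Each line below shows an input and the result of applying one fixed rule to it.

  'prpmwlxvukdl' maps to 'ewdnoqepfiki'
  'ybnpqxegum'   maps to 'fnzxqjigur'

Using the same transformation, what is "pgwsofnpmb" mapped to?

ufigyhlpzi

The transformation: reverse the string, then shift every letter 7 places backward in the alphabet (wrapping around).
On "pgwsofnpmb": the first step gives "bmpnfoswgp", and the second then gives "ufigyhlpzi".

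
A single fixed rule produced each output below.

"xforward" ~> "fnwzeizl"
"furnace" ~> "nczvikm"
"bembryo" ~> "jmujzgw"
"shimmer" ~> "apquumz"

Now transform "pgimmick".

xoquuqks

What's happening: shift every letter 8 places forward in the alphabet (wrapping around).
"pgimmick" → "xoquuqks".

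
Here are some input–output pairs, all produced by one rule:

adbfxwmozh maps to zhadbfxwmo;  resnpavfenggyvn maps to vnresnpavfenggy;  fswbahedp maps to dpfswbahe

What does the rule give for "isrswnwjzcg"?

The transformation: move the last 2 characters to the front (rotate right by 2).
On "isrswnwjzcg" that produces "cgisrswnwjz".

cgisrswnwjz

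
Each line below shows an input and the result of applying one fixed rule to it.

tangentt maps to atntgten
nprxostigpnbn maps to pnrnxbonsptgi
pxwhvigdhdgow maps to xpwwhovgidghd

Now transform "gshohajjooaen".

Looking at the pairs, the operation is to move the first character to the end, then take characters alternately from the front and the back (1st, last, 2nd, 2nd-last, ...).
"gshohajjooaen" → "sghnoehaaojoj".

sghnoehaaojoj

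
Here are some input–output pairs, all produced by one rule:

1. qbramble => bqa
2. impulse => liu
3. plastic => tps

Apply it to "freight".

The rule is to move the last 3 characters to the front (rotate right by 3), then keep one character in every 3, starting at position 1 (positions 1st, 4th, 7th, ...).
For "freight" the result is "gfi".
(Check on "impulse": → "lseimpu" → "liu" ✓)

gfi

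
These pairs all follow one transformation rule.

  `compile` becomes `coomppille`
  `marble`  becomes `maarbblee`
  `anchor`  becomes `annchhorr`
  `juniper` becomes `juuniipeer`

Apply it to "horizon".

Rule — repeat every character 3 times, then keep every other character starting from the second (positions 2nd, 4th, 6th, ...).
"horizon" → "hhhooorrriiizzzooonnn" → "hooriizoon".

hooriizoon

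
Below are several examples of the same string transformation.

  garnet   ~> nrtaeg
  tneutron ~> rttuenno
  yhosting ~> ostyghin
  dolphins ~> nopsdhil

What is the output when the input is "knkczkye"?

In each case the input is transformed by: sort the characters into alphabetical order, then swap the front and back halves of the string.
Starting from "knkczkye": after the first operation, "cekkknyz"; after the second, "knyzcekk".

knyzcekk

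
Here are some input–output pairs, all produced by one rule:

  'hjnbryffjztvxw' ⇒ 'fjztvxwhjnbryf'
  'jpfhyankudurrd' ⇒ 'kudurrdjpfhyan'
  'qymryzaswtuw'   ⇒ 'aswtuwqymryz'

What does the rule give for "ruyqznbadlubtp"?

adlubtpruyqznb

In each case the input is transformed by: swap the front and back halves of the string.
On "ruyqznbadlubtp" that produces "adlubtpruyqznb".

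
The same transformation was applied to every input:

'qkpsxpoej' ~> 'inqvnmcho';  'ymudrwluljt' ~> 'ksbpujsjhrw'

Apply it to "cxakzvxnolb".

vyixtvlmjza

What's happening: move the first character to the end, then shift every letter 2 places backward in the alphabet (wrapping around).
Starting from "cxakzvxnolb": after the first operation, "xakzvxnolbc"; after the second, "vyixtvlmjza".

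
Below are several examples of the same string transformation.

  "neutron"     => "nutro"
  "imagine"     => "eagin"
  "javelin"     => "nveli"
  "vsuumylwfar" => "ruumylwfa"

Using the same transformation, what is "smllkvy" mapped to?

yllkv

The pattern: delete the first 2 characters, then move the last character to the front.
"smllkvy" → "llkvy" → "yllkv".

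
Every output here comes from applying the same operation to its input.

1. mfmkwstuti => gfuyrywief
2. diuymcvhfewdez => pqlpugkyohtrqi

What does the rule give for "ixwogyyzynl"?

The rule is to shift every letter 12 places forward in the alphabet (wrapping around), then move the last 3 characters to the front (rotate right by 3).
On "ixwogyyzynl": the first step gives "ujiaskklkzx", and the second then gives "kzxujiaskkl".

kzxujiaskkl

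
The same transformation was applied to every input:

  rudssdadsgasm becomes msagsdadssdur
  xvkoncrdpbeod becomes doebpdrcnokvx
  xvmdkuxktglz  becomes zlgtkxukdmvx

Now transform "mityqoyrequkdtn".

ntdkuqeryoqytim

Each output is the input with this applied: reverse the string.
"mityqoyrequkdtn" → "ntdkuqeryoqytim".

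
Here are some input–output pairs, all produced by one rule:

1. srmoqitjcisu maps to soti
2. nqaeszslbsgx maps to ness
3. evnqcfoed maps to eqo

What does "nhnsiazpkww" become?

nszw

In each case the input is transformed by: keep one character in every 3, starting at position 1 (positions 1st, 4th, 7th, ...).
For "nhnsiazpkww" the result is "nszw".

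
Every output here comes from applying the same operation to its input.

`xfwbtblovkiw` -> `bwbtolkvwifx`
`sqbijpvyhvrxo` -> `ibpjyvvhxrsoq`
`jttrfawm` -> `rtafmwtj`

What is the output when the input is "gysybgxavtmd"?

Rule — move the first 2 characters to the end (rotate left by 2), then swap each adjacent pair of characters (1↔2, 3↔4, ...).
"gysybgxavtmd" → "sybgxavtmdgy" → "ysgbaxtvdmyg".

ysgbaxtvdmyg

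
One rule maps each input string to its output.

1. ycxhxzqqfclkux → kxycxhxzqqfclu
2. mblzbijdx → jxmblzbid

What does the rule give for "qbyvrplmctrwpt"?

The transformation: move the last 2 characters to the front (rotate right by 2), then swap the first and last characters.
Applying both steps to "qbyvrplmctrwpt": "ptqbyvrplmctrw", then "wtqbyvrplmctrp".

wtqbyvrplmctrp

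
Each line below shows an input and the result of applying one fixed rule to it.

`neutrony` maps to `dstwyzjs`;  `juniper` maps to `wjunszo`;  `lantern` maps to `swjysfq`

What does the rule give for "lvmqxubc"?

The transformation: shift every letter 5 places forward in the alphabet (wrapping around), then reverse the string.
On "lvmqxubc": the first step gives "qarvczgh", and the second then gives "hgzcvraq".
(Check on "neutrony": → "sjzywtsd" → "dstwyzjs" ✓)

hgzcvraq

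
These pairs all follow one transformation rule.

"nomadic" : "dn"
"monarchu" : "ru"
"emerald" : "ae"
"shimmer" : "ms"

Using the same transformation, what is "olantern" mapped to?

The transformation: move the first 2 characters to the end (rotate left by 2), then keep one character in every 3, starting at position 3 (positions 3rd, 6th, 9th, ...).
On "olantern": the first step gives "anternol", and the second then gives "tn".
(Check on "shimmer": → "immersh" → "ms" ✓)

tn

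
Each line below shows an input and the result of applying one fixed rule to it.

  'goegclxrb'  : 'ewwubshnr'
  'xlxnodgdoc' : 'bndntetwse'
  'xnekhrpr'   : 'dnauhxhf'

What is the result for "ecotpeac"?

sujeufsq

Rule — swap each adjacent pair of characters (1↔2, 3↔4, ...), then shift every letter 10 places backward in the alphabet (wrapping around).
Applying that to "ecotpeac" gives "sujeufsq".
(Check on "goegclxrb": → "oggelcrxb" → "ewwubshnr" ✓)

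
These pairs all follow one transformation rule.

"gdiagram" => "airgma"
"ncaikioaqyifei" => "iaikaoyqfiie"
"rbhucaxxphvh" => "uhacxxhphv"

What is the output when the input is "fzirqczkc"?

Looking at the pairs, the operation is to delete the first 2 characters, then swap each adjacent pair of characters (1↔2, 3↔4, ...).
Working it through for "fzirqczkc": intermediate "irqczkc", final "ricqkzc".

ricqkzc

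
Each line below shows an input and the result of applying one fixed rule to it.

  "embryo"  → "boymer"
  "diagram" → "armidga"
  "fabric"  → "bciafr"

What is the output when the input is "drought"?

The pattern: swap each adjacent pair of characters (1↔2, 3↔4, ...), then move the last 3 characters to the front (rotate right by 3).
"drought" → "rduohgt" → "hgtrduo".

hgtrduo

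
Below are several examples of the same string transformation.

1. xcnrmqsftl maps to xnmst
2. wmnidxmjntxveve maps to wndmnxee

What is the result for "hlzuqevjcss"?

What's happening: keep every other character starting from the first (positions 1st, 3rd, 5th, ...).
"hlzuqevjcss" → "hzqvcs".

hzqvcs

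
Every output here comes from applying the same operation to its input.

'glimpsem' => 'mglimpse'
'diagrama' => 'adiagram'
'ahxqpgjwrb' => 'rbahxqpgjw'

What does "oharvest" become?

toharves

The pattern: swap the front and back halves of the string, then move the first 3 characters to the end (rotate left by 3).
"oharvest" → "vestohar" → "toharves".
(Check on "diagrama": → "ramadiag" → "adiagram" ✓)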